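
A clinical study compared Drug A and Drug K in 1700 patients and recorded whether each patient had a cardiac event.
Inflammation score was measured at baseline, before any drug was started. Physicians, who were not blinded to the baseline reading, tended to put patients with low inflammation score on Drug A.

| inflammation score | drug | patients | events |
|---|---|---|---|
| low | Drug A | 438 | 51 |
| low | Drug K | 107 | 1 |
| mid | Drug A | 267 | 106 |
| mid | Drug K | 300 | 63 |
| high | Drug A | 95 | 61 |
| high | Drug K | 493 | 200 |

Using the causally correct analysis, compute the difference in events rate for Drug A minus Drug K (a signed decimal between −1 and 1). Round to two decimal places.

+0.18

The stratified and pooled comparisons disagree (Drug K wins within each inflammation score; Drug A wins overall), so the answer turns on the causal role of inflammation score.
Inflammation score is set before the drug has any effect — it is not caused by the drug — and it independently drives the outcome. That makes it a confounder, so the causal comparison is within inflammation score levels.
Adjusting over the population distribution of inflammation score: 0.321·(0.116−0.009) + 0.334·(0.397−0.210) + 0.346·(0.642−0.406) = +0.178.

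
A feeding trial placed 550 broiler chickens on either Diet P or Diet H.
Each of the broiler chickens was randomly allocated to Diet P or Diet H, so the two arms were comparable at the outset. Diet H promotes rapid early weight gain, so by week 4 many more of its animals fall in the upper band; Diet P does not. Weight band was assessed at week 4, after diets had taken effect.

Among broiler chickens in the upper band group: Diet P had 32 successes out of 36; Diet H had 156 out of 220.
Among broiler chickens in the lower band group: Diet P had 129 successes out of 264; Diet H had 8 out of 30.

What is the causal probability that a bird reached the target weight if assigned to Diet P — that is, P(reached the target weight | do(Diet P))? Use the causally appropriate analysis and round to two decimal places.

0.54

Week-4 weight band here is a post-treatment variable shaped by the diet; conditioning on it would introduce bias rather than remove it. The overall comparison is the causal one.
So P(outcome | do(Diet P)) is just the pooled rate for Diet P: 161/300 = 0.537.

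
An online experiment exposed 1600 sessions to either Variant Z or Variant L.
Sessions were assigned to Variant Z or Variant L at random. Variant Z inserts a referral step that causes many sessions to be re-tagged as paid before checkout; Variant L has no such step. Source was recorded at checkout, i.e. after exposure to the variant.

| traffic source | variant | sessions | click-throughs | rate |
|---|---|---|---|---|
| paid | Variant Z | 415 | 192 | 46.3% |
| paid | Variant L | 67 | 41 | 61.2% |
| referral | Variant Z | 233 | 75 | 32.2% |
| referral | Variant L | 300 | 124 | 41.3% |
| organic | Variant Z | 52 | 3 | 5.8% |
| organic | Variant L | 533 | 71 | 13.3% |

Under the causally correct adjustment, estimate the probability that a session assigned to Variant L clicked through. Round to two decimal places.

0.26

Variant L is higher inside every traffic source stratum but Variant Z is higher in aggregate. Whether to stratify depends on how traffic source relates to the variant.
Traffic source is recorded after the variant and is itself shifted by it — it sits on the causal path from variant to outcome. Conditioning on a mediator would strip out part of the effect we want; the pooled comparison gives the total causal effect.
So P(outcome | do(Variant L)) is just the pooled rate for Variant L: 236/900 = 0.262.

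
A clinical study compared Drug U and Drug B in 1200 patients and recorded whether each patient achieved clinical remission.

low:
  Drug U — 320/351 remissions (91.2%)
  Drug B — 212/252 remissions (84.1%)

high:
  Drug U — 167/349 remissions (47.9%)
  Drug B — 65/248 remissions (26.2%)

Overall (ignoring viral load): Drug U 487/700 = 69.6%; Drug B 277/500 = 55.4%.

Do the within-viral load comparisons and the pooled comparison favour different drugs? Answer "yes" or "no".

no

Within each viral load level (low 91.2% vs 84.1%; high 47.9% vs 26.2%), Drug U has the higher rate every time. Pooled: 69.6% vs 55.4% — Drug U has the higher rate overall. They agree.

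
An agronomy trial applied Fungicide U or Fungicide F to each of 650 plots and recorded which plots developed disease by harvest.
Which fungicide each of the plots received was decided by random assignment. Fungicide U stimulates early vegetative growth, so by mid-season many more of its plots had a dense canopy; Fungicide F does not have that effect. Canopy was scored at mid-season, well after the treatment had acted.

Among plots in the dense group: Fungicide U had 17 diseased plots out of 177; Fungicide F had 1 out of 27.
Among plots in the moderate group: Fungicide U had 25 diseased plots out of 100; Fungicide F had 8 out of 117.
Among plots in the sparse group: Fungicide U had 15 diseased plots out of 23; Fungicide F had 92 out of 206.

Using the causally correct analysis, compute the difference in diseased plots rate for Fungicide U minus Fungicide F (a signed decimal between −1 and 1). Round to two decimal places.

Stratifying would compare fungicides among plots the fungicides themselves sorted into mid-season canopy groups — a form of selection on an intermediate. The unconditioned pooled rates give the total causal effect.
The causal difference is the pooled difference: 0.190 − 0.289 = -0.099.

-0.10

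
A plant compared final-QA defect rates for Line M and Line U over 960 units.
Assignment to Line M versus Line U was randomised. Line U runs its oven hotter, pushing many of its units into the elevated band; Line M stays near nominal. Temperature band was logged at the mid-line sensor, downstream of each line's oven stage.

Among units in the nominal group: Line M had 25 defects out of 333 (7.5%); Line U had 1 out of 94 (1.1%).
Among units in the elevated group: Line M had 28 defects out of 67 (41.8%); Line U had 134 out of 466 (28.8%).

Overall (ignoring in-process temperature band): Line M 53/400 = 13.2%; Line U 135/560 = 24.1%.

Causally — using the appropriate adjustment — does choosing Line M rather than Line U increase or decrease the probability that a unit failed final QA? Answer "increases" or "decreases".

Line U is lower inside every in-process temperature band stratum but Line M is lower in aggregate. Whether to stratify depends on how in-process temperature band relates to the line.
Because the line influences in-process temperature band, in-process temperature band is a post-treatment mediator, not a confounder. Stratifying on it would bias the estimate; the causal effect is the crude pooled difference.
Pooled: Line M 13.2% vs Line U 24.1%; Line M is lower overall.

decreases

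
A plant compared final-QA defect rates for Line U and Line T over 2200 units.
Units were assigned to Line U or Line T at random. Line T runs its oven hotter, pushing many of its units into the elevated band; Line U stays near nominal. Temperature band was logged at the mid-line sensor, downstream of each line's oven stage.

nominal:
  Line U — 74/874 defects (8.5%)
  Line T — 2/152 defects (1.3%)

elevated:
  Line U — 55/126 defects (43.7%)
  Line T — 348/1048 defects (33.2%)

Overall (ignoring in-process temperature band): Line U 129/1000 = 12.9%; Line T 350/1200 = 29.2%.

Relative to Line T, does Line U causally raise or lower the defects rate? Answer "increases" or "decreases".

decreases

The in-process temperature band-specific comparison favours Line T throughout, but the pooled figures favour Line U. The question is whether to condition on in-process temperature band.
In-process temperature band lies on the pathway line → in-process temperature band → outcome, so adjusting for it blocks the indirect effect. For the total causal effect of line, use the unadjusted pooled rates.
Pooled: Line U 12.9% vs Line T 29.2%; Line U is lower overall.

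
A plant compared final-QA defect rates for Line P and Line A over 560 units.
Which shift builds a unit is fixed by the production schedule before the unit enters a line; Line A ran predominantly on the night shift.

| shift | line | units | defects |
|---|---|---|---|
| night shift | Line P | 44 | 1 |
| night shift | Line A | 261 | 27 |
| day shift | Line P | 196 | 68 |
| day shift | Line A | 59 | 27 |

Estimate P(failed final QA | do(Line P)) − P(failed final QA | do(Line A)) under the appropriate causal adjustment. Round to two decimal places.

Here shift is a common cause — it drives both which line a case falls under and the outcome. The crude comparison mixes populations; the stratum-specific rates are the causally relevant ones.
Adjusting over the population distribution of shift: 0.545·(0.023−0.103) + 0.455·(0.347−0.458) = -0.094.

-0.09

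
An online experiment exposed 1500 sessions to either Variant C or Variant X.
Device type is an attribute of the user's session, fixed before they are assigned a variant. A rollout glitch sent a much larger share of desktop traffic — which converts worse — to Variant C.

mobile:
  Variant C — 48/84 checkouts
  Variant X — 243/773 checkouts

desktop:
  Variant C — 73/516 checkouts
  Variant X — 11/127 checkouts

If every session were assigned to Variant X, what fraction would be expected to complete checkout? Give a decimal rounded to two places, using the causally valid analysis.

Device type satisfies the back-door criterion: it is not a descendant of the variant, and it blocks the spurious path from variant to outcome. Adjusting for it (i.e., using the within-device type rates) gives the causal effect.
Standardising Variant X to the population device type mix: 0.571·243/773 + 0.429·11/127 = 0.217.

0.22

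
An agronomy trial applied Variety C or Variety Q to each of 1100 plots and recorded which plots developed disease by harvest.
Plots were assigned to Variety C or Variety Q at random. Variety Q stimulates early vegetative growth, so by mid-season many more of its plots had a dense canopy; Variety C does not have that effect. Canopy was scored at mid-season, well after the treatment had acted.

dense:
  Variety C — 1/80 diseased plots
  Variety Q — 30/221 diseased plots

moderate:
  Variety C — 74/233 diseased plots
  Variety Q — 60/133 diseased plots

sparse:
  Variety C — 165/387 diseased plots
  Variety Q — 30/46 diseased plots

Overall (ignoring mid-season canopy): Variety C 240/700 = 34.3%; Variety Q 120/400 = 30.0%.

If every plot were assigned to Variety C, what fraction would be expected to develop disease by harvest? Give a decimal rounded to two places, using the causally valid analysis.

0.34

The stratified and pooled comparisons disagree (Variety C wins within each mid-season canopy; Variety Q wins overall), so the answer turns on the causal role of mid-season canopy.
Mid-season canopy is downstream of the variety. One should not condition on a consequence of treatment, so the overall rates are the right comparison.
So P(outcome | do(Variety C)) is just the pooled rate for Variety C: 240/700 = 0.343.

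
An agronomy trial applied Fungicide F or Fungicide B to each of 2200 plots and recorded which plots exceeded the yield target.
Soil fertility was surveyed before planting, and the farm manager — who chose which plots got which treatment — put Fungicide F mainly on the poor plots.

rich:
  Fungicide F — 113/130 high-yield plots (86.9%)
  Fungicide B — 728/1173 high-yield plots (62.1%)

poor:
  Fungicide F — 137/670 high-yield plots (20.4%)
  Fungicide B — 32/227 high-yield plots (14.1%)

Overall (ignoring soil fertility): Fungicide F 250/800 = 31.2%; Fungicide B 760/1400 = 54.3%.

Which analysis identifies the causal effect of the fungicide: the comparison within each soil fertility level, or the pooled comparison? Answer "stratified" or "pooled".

The soil fertility-specific comparison favours Fungicide F throughout, but the pooled figures favour Fungicide B. The question is whether to condition on soil fertility.
Soil fertility differs across fungicides for reasons unrelated to any effect of the fungicide itself, and it separately predicts the outcome — a classic confounder. We must compare within soil fertility levels.
Within each level — rich: 86.9% vs 62.1%; poor: 20.4% vs 14.1% — Fungicide F is higher every time.

stratified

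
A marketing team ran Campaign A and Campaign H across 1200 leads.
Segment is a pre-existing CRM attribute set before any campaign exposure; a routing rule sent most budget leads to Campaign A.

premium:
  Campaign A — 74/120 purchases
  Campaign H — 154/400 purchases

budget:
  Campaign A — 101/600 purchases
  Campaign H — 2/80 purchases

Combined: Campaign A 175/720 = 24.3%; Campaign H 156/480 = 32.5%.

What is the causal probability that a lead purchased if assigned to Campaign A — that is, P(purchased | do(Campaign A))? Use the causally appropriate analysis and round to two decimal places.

Customer segment satisfies the back-door criterion: it is not a descendant of the campaign, and it blocks the spurious path from campaign to outcome. Adjusting for it (i.e., using the within-customer segment rates) gives the causal effect.
Standardising Campaign A to the population customer segment mix: 0.433·74/120 + 0.567·101/600 = 0.363.

0.36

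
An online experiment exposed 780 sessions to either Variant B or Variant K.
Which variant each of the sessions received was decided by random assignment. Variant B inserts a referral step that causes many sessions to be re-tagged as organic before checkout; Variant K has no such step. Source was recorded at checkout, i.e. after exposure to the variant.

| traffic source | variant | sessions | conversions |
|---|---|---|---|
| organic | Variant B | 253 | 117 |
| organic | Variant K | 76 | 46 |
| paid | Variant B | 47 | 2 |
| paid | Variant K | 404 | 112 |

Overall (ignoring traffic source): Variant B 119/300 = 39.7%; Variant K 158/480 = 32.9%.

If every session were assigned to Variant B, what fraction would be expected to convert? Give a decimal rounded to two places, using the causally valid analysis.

The traffic source-specific comparison favours Variant K throughout, but the pooled figures favour Variant B. The question is whether to condition on traffic source.
Traffic source is recorded after the variant and is itself shifted by it — it sits on the causal path from variant to outcome. Conditioning on a mediator would strip out part of the effect we want; the pooled comparison gives the total causal effect.
So P(outcome | do(Variant B)) is just the pooled rate for Variant B: 119/300 = 0.397.

0.40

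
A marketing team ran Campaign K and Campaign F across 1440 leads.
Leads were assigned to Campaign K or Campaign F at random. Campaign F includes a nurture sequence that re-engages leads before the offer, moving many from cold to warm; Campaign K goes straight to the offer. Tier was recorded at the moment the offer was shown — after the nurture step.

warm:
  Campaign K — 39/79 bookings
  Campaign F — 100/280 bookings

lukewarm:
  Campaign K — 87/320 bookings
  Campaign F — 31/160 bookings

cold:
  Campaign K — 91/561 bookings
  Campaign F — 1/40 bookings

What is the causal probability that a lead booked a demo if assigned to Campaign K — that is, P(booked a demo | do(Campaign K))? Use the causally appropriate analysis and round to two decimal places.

Engagement tier is recorded after the campaign and is itself shifted by it — it sits on the causal path from campaign to outcome. Conditioning on a mediator would strip out part of the effect we want; the pooled comparison gives the total causal effect.
So P(outcome | do(Campaign K)) is just the pooled rate for Campaign K: 217/960 = 0.226.

0.23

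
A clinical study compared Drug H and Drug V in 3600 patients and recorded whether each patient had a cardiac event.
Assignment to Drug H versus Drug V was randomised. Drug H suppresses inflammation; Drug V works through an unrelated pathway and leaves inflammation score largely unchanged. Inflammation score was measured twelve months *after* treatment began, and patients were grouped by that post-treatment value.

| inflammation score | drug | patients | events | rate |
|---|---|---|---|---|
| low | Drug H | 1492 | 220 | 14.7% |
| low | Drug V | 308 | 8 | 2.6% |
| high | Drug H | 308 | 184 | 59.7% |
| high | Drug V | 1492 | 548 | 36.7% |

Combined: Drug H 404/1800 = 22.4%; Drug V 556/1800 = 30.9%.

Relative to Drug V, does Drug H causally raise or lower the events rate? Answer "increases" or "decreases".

decreases

The distribution of inflammation score is itself part of what the drug does — it is an intermediate outcome. Holding it fixed would remove that part of the effect; the total effect is the pooled difference.
Pooled: Drug H 22.4% vs Drug V 30.9%; Drug H is lower overall.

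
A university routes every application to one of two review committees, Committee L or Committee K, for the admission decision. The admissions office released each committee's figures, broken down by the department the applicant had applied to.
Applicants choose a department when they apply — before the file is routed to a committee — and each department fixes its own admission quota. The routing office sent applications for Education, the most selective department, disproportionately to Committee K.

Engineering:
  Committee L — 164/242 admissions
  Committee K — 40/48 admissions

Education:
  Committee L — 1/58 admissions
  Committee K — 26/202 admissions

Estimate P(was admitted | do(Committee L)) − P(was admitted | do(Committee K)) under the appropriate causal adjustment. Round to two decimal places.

-0.13

Department satisfies the back-door criterion: it is not a descendant of the review committee, and it blocks the spurious path from review committee to outcome. Adjusting for it (i.e., using the within-department rates) gives the causal effect.
Adjusting over the population distribution of department: 0.527·(0.678−0.833) + 0.473·(0.017−0.129) = -0.135.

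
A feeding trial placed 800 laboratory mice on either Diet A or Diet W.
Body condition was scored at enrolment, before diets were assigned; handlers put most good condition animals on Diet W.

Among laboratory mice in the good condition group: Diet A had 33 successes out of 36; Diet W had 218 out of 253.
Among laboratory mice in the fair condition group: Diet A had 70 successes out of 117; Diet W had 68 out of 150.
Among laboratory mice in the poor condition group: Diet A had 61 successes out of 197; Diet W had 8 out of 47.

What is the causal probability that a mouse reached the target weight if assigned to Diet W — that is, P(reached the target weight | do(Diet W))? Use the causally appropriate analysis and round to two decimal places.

The stratified and pooled comparisons disagree (Diet A wins within each starting body condition; Diet W wins overall), so the answer turns on the causal role of starting body condition.
Here starting body condition is a common cause — it drives both which diet a case falls under and the outcome. The crude comparison mixes populations; the stratum-specific rates are the causally relevant ones.
Standardising Diet W to the population starting body condition mix: 0.361·218/253 + 0.334·68/150 + 0.305·8/47 = 0.514.

0.51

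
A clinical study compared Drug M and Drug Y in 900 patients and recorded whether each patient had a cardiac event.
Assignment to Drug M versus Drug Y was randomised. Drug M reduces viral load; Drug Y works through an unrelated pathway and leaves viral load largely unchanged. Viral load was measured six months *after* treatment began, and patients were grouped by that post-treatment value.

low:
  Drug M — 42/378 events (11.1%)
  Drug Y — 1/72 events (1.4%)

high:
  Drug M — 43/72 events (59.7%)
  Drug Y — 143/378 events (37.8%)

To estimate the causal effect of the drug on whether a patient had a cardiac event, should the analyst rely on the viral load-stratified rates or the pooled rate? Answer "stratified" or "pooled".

Because the drug influences viral load, viral load is a post-treatment mediator, not a confounder. Stratifying on it would bias the estimate; the causal effect is the crude pooled difference.
Pooled: Drug M 18.9% vs Drug Y 32.0%; Drug M is lower overall.

pooled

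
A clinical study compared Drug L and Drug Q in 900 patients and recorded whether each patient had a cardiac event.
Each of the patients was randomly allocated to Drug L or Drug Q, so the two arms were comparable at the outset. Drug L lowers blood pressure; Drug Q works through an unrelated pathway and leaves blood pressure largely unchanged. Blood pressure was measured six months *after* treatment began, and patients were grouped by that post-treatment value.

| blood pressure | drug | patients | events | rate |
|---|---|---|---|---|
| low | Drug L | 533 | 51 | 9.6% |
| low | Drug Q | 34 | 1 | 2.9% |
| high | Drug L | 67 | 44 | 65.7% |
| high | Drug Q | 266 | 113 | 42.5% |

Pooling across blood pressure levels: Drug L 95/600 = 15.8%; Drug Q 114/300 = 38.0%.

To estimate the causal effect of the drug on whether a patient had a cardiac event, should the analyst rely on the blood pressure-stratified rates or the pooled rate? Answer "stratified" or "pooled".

pooled

The stratified and pooled comparisons disagree (Drug Q wins within each blood pressure; Drug L wins overall), so the answer turns on the causal role of blood pressure.
Blood pressure here is a post-treatment variable shaped by the drug; conditioning on it would introduce bias rather than remove it. The overall comparison is the causal one.
Pooled: Drug L 15.8% vs Drug Q 38.0%; Drug L is lower overall.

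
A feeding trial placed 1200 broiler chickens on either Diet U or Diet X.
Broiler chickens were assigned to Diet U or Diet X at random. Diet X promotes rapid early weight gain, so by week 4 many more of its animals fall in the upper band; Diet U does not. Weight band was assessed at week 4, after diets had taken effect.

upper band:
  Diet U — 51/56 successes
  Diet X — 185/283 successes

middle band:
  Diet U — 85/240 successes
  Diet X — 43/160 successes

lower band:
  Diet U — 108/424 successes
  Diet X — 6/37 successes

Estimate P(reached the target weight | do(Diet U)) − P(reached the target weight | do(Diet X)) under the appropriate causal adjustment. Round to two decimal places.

Because the diet influences week-4 weight band, week-4 weight band is a post-treatment mediator, not a confounder. Stratifying on it would bias the estimate; the causal effect is the crude pooled difference.
The causal difference is the pooled difference: 0.339 − 0.487 = -0.149.

-0.15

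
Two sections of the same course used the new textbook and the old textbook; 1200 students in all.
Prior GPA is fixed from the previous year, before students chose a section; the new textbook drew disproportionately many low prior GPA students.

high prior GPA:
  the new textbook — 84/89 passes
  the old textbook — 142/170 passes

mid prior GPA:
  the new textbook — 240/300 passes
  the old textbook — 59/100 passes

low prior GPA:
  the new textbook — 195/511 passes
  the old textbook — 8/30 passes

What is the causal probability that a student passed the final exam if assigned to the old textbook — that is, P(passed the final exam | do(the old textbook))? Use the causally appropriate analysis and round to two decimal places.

0.50

Within every prior GPA band level the new textbook has the higher rate, yet pooled the old textbook does — Simpson's reversal.
Nothing the teaching method does changes prior GPA band; the imbalance is an allocation artefact. With prior GPA band also predicting the outcome, the pooled figure is confounded, and the within-stratum comparison is the causal one.
Standardising the old textbook to the population prior GPA band mix: 0.216·142/170 + 0.333·59/100 + 0.451·8/30 = 0.497.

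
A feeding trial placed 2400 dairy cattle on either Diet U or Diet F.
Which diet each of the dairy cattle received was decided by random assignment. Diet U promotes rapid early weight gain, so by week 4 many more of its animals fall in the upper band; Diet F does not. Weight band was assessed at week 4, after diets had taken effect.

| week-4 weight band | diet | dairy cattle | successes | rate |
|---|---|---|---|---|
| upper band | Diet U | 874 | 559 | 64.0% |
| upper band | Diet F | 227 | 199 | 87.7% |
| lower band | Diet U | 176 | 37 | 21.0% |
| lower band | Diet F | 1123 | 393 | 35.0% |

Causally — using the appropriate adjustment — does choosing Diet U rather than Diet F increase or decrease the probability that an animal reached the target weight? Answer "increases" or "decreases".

The week-4 weight band-specific comparison favours Diet F throughout, but the pooled figures favour Diet U. The question is whether to condition on week-4 weight band.
Stratifying would compare diets among dairy cattle the diets themselves sorted into week-4 weight band groups — a form of selection on an intermediate. The unconditioned pooled rates give the total causal effect.
Pooled: Diet U 56.8% vs Diet F 43.9%; Diet U is higher overall.

increases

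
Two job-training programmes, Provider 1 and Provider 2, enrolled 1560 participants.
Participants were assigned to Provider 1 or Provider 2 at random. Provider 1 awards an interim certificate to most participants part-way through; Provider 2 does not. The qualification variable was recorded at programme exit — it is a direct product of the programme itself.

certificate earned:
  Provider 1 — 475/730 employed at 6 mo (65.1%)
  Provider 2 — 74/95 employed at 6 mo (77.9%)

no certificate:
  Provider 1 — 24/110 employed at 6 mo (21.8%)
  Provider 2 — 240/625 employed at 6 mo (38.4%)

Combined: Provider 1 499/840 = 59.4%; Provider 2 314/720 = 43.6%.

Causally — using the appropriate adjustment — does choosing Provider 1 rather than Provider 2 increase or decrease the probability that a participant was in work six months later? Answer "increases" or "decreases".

increases

Stratifying would compare programmes among participants the programmes themselves sorted into qualification attained during the programme groups — a form of selection on an intermediate. The unconditioned pooled rates give the total causal effect.
Pooled: Provider 1 59.4% vs Provider 2 43.6%; Provider 1 is higher overall.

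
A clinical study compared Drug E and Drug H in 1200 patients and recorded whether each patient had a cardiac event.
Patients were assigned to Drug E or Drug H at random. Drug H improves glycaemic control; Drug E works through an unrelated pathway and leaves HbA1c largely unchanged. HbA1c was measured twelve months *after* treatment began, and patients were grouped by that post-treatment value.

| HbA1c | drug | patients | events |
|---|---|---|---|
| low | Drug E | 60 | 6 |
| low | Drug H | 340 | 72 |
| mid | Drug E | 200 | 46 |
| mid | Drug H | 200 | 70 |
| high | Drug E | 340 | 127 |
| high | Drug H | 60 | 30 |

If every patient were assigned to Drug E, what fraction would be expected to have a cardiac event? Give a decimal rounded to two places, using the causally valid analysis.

Because the drug influences HbA1c, HbA1c is a post-treatment mediator, not a confounder. Stratifying on it would bias the estimate; the causal effect is the crude pooled difference.
So P(outcome | do(Drug E)) is just the pooled rate for Drug E: 179/600 = 0.298.

0.30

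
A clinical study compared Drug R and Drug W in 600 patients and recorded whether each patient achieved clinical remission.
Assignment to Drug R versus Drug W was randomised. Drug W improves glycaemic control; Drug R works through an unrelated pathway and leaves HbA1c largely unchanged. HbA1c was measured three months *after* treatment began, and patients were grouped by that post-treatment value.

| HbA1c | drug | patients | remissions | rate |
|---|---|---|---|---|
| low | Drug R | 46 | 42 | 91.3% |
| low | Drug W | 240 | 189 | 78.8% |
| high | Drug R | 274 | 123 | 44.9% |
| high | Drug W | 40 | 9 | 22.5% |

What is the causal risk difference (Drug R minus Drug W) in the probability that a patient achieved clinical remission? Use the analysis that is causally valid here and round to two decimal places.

-0.19

HbA1c lies on the pathway drug → HbA1c → outcome, so adjusting for it blocks the indirect effect. For the total causal effect of drug, use the unadjusted pooled rates.
The causal difference is the pooled difference: 0.516 − 0.707 = -0.192.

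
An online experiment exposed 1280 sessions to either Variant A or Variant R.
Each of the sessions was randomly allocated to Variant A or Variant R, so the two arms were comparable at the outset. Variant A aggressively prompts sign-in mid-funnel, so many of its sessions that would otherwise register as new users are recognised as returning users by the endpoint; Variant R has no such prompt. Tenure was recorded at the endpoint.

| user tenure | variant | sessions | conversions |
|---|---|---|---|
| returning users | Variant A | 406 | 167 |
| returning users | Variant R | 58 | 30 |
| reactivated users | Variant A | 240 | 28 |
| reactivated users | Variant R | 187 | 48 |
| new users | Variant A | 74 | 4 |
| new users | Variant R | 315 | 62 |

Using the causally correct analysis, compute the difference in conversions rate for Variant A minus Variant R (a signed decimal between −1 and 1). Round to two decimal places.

The stratified and pooled comparisons disagree (Variant R wins within each user tenure; Variant A wins overall), so the answer turns on the causal role of user tenure.
Because the variant influences user tenure, user tenure is a post-treatment mediator, not a confounder. Stratifying on it would bias the estimate; the causal effect is the crude pooled difference.
The causal difference is the pooled difference: 0.276 − 0.250 = +0.026.

+0.03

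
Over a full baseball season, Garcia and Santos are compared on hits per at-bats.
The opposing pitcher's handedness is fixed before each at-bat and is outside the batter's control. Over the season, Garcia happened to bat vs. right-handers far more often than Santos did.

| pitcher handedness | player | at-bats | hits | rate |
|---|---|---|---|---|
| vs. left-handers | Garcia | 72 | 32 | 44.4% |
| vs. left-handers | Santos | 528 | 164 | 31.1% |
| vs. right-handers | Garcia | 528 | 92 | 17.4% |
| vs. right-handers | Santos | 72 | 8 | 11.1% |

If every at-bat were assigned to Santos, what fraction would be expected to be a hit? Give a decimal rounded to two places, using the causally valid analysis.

0.21

Within every pitcher handedness level Garcia has the higher rate, yet pooled Santos does — Simpson's reversal.
Here pitcher handedness is a common cause — it drives both which player a case falls under and the outcome. The crude comparison mixes populations; the stratum-specific rates are the causally relevant ones.
Standardising Santos to the population pitcher handedness mix: 0.500·164/528 + 0.500·8/72 = 0.211.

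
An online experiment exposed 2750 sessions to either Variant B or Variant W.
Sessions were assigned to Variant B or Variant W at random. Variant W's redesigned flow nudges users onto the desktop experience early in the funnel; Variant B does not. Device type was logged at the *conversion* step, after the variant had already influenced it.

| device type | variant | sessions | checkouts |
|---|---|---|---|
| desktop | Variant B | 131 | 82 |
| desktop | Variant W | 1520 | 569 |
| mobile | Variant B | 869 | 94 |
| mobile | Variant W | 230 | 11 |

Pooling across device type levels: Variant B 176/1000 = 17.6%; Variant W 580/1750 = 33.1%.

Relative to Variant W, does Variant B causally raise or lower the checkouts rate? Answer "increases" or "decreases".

The device type-specific comparison favours Variant B throughout, but the pooled figures favour Variant W. The question is whether to condition on device type.
Device type lies on the pathway variant → device type → outcome, so adjusting for it blocks the indirect effect. For the total causal effect of variant, use the unadjusted pooled rates.
Pooled: Variant B 17.6% vs Variant W 33.1%; Variant W is higher overall.

decreases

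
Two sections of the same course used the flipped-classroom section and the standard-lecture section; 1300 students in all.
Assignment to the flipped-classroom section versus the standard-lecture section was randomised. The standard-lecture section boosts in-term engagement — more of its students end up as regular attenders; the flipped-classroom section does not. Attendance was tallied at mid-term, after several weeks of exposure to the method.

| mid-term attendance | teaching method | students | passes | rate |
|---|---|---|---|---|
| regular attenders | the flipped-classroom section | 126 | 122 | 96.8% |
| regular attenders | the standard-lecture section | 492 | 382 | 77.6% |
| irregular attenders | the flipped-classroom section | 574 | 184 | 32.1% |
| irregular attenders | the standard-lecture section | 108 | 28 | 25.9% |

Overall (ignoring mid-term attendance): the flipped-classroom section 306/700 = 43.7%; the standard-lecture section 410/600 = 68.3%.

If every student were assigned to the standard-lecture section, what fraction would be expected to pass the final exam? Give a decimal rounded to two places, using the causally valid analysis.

Within every mid-term attendance level the flipped-classroom section has the higher rate, yet pooled the standard-lecture section does — Simpson's reversal.
Mid-term attendance here is a post-treatment variable shaped by the teaching method; conditioning on it would introduce bias rather than remove it. The overall comparison is the causal one.
So P(outcome | do(the standard-lecture section)) is just the pooled rate for the standard-lecture section: 410/600 = 0.683.

0.68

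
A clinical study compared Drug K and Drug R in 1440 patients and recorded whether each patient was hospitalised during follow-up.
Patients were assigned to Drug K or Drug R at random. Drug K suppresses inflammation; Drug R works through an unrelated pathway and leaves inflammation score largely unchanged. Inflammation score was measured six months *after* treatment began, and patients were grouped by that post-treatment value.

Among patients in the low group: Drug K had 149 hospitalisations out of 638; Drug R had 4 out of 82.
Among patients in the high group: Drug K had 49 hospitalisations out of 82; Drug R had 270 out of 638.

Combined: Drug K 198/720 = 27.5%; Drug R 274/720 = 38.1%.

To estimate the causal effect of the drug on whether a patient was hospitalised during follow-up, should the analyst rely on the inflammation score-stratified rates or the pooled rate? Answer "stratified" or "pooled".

pooled

Because the drug influences inflammation score, inflammation score is a post-treatment mediator, not a confounder. Stratifying on it would bias the estimate; the causal effect is the crude pooled difference.
Pooled: Drug K 27.5% vs Drug R 38.1%; Drug K is lower overall.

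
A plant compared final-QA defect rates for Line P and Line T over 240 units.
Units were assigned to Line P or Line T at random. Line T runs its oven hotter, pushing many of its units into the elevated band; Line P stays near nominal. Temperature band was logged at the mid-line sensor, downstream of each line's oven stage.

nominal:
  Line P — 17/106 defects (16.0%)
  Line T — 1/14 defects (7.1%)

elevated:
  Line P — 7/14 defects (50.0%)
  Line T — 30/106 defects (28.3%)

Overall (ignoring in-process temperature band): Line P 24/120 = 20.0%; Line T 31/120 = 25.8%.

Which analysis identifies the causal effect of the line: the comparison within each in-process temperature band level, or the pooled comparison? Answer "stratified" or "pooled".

pooled

The stratified and pooled comparisons disagree (Line T wins within each in-process temperature band; Line P wins overall), so the answer turns on the causal role of in-process temperature band.
In-process temperature band is recorded after the line and is itself shifted by it — it sits on the causal path from line to outcome. Conditioning on a mediator would strip out part of the effect we want; the pooled comparison gives the total causal effect.
Pooled: Line P 20.0% vs Line T 25.8%; Line P is lower overall.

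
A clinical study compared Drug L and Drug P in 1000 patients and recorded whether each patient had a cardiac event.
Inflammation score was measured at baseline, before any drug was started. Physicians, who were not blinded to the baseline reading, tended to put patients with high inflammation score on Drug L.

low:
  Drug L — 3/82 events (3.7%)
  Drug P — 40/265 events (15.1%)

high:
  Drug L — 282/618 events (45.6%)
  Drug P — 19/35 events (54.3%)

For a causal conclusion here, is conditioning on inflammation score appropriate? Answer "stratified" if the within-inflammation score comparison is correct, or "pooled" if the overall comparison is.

Drug L is lower inside every inflammation score stratum but Drug P is lower in aggregate. Whether to stratify depends on how inflammation score relates to the drug.
Inflammation score differs across drugs for reasons unrelated to any effect of the drug itself, and it separately predicts the outcome — a classic confounder. We must compare within inflammation score levels.
Within each level — low: 3.7% vs 15.1%; high: 45.6% vs 54.3% — Drug L is lower every time.

stratified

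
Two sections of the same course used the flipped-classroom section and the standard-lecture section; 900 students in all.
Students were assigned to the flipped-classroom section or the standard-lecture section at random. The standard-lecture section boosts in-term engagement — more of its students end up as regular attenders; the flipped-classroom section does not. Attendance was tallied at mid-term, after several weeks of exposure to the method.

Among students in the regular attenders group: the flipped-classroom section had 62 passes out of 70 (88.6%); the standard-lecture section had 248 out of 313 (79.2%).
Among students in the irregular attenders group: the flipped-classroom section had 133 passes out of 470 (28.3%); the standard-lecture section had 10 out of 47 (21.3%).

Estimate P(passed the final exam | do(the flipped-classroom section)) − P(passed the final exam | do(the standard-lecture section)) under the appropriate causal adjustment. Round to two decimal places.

-0.36

Stratifying would compare teaching methods among students the teaching methods themselves sorted into mid-term attendance groups — a form of selection on an intermediate. The unconditioned pooled rates give the total causal effect.
The causal difference is the pooled difference: 0.361 − 0.717 = -0.356.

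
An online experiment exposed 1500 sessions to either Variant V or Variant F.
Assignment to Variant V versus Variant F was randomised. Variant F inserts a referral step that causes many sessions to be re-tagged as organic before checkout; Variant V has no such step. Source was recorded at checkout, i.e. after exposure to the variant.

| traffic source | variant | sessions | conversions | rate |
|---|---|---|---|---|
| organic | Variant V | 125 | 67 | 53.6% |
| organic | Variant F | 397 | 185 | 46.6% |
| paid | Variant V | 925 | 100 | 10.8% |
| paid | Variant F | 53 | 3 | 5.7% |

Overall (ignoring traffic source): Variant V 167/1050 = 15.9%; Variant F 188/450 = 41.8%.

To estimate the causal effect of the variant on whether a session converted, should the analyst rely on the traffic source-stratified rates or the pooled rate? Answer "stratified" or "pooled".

pooled

Traffic source is recorded after the variant and is itself shifted by it — it sits on the causal path from variant to outcome. Conditioning on a mediator would strip out part of the effect we want; the pooled comparison gives the total causal effect.
Pooled: Variant V 15.9% vs Variant F 41.8%; Variant F is higher overall.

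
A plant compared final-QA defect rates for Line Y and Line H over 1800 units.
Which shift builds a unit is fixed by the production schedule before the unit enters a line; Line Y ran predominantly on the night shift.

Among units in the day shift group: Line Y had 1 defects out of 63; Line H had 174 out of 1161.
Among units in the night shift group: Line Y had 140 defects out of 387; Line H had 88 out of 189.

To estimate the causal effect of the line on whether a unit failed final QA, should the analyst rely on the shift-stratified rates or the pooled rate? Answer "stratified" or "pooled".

The shift-specific comparison favours Line Y throughout, but the pooled figures favour Line H. The question is whether to condition on shift.
Since shift is a pre-existing factor (not a product of the line) and it affects the outcome on its own, it is a confounder. The stratified rates, not the pooled rate, identify the causal effect.
Within each level — day shift: 1.6% vs 15.0%; night shift: 36.2% vs 46.6% — Line Y is lower every time.

stratified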